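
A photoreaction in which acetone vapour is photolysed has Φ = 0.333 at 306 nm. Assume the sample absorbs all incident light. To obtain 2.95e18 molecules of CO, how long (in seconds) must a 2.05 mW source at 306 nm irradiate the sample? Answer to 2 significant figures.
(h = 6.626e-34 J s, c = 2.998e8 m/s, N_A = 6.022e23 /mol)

t ≈ 2800 s

Product: 2.95e18 / 6.022e23 = 4.899e-6 mol.
Photons that must be absorbed: 4.899e-6 / 0.333 = 1.471e-5 mol.
Photon energy: hc/λ = 6.492e-19 J; per mole, 3.909e5 J mol⁻¹.
Energy required: 1.471e-5 × 3.909e5 = 5.750 J.
Time: 5.750 J / 0.00205 W = 2800 s.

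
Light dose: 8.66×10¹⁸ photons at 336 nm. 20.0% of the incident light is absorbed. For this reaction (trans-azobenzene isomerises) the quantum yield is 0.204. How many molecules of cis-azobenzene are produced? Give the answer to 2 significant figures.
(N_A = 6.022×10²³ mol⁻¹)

3.5×10¹⁷ molecules

Moles of photons: 8.66×10¹⁸ / 6.022×10²³ = 1.438×10⁻⁵ mol.
Photons absorbed: 0.200 × 1.438×10⁻⁵ = 2.876×10⁻⁶ mol.
Product: Φ × n_abs = 0.204 × 2.876×10⁻⁶ = 5.867×10⁻⁷ mol.
As a count: 5.867×10⁻⁷ × 6.022×10²³ = 3.5×10¹⁷.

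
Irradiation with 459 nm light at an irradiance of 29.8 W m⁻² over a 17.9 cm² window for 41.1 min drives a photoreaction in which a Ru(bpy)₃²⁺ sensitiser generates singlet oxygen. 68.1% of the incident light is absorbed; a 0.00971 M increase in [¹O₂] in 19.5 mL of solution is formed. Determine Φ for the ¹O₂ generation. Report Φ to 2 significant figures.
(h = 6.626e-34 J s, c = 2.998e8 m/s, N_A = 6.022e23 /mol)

Φ = 0.55

Product: (0.00971 M)(0.0195 L) = 1.893e-4 mol.
Photon energy at 459 nm: hc/λ = (6.626e-34)(2.998e8)/(459e-9) = 4.328e-19 J.
Energy delivered: (29.8 W m⁻²)(17.9e-4 m²)(2466 s) = 131.5 J.
Photons incident: 131.5 / 4.328e-19 = 3.038e20, i.e. 3.038e20/6.022e23 = 5.045e-4 mol.
Photons absorbed: 0.681 × 5.045e-4 = 3.436e-4 mol.
Φ = 1.893e-4 mol / 3.436e-4 mol photons = 0.55.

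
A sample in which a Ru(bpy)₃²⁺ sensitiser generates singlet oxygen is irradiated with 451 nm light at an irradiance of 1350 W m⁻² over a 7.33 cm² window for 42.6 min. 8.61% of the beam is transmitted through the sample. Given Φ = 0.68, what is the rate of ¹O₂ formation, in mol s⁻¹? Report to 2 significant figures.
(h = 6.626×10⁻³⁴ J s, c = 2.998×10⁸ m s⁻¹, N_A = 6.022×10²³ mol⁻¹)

Photon energy at 451 nm: hc/λ = (6.626×10⁻³⁴)(2.998×10⁸)/(451×10⁻⁹) = 4.405×10⁻¹⁹ J.
Energy delivered: (1350 W m⁻²)(7.33×10⁻⁴ m²)(2556 s) = 2529 J.
Photons incident: 2529 / 4.405×10⁻¹⁹ = 5.741×10²¹, i.e. 5.741×10²¹/6.022×10²³ = 0.009533 mol.
Fraction absorbed: 1 − 8.61/100 = 0.9139.
Photons absorbed: 0.9139 × 0.009533 = 0.008712 mol.
Product formed: 0.68 × 0.008712 = 0.005924 mol.
Rate: 0.005924 / 2556 s = 2.3×10⁻⁶ mol s⁻¹.

2.3×10⁻⁶ mol s⁻¹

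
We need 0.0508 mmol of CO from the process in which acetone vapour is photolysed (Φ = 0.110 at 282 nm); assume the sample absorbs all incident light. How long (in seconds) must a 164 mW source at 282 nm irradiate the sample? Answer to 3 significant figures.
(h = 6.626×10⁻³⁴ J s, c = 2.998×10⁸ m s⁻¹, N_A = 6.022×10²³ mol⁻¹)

Product: 0.0508 mmol = 5.08×10⁻⁵ mol.
Photons that must be absorbed: 5.08×10⁻⁵ / 0.110 = 4.618×10⁻⁴ mol.
Photon energy: hc/λ = 7.044×10⁻¹⁹ J; per mole, 4.242×10⁵ J mol⁻¹.
Energy required: 4.618×10⁻⁴ × 4.242×10⁵ = 195.9 J.
Time: 195.9 J / 0.164 W = 1190 s.

t ≈ 1190 s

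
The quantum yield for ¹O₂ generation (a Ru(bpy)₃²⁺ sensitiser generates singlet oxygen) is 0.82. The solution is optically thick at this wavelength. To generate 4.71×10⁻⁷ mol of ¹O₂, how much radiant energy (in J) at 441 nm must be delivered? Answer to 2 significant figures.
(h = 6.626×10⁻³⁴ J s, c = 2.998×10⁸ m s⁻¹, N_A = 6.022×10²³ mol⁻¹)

Photons that must be absorbed: 4.71×10⁻⁷ / 0.82 = 5.744×10⁻⁷ mol.
Photon energy: hc/λ = 4.504×10⁻¹⁹ J; per mole, 2.712×10⁵ J mol⁻¹.
Energy required: 5.744×10⁻⁷ × 2.712×10⁵ = 0.16 J.

0.16 J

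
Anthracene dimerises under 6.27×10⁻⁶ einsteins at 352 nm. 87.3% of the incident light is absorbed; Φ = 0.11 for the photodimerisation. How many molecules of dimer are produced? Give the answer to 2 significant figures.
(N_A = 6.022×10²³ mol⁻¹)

3.6×10¹⁷ molecules

Photons absorbed: 0.873 × 6.27×10⁻⁶ = 5.474×10⁻⁶ mol.
Product: Φ × n_abs = 0.11 × 5.474×10⁻⁶ = 6.021×10⁻⁷ mol.
As a count: 6.021×10⁻⁷ × 6.022×10²³ = 3.6×10¹⁷.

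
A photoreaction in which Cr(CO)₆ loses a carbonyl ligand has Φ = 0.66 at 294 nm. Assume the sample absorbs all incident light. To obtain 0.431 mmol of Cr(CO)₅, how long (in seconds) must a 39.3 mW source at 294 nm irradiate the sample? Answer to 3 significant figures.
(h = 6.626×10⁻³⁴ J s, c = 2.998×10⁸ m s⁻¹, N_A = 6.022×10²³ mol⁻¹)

t ≈ 6760 s

Product: 0.431 mmol = 4.31×10⁻⁴ mol.
Photons that must be absorbed: 4.31×10⁻⁴ / 0.66 = 6.530×10⁻⁴ mol.
Photon energy: hc/λ = 6.757×10⁻¹⁹ J; per mole, 4.069×10⁵ J mol⁻¹.
Energy required: 6.530×10⁻⁴ × 4.069×10⁵ = 265.7 J.
Time: 265.7 J / 0.0393 W = 6760 s.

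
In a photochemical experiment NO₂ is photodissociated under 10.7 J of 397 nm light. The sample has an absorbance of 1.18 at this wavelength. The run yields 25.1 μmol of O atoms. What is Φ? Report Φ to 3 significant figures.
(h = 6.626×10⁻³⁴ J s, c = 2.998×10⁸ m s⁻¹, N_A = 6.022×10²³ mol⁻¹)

Φ = 0.757

Product: 25.1 μmol = 2.51×10⁻⁵ mol.
Photon energy at 397 nm: hc/λ = (6.626×10⁻³⁴)(2.998×10⁸)/(397×10⁻⁹) = 5.004×10⁻¹⁹ J.
Photons incident: 10.7 / 5.004×10⁻¹⁹ = 2.138×10¹⁹, i.e. 2.138×10¹⁹/6.022×10²³ = 3.550×10⁻⁵ mol.
Fraction absorbed: 1 − 10^(−1.18) = 0.9339.
Photons absorbed: 0.9339 × 3.550×10⁻⁵ = 3.315×10⁻⁵ mol.
Φ = 2.51×10⁻⁵ mol / 3.315×10⁻⁵ mol photons = 0.757.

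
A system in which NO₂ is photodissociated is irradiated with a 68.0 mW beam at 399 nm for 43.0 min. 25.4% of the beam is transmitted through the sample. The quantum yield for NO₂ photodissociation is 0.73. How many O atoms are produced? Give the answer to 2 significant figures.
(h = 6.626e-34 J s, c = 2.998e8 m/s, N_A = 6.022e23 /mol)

1.9e20 atoms

Photon energy at 399 nm: hc/λ = (6.626e-34)(2.998e8)/(399e-9) = 4.979e-19 J.
Energy delivered: (68.0 mW)(2580 s) = 175.4 J.
Photons incident: 175.4 / 4.979e-19 = 3.523e20, i.e. 3.523e20/6.022e23 = 5.850e-4 mol.
Fraction absorbed: 1 − 25.4/100 = 0.7460.
Photons absorbed: 0.7460 × 5.850e-4 = 4.364e-4 mol.
Product: Φ × n_abs = 0.73 × 4.364e-4 = 3.186e-4 mol.
As a count: 3.186e-4 × 6.022e23 = 1.9e20.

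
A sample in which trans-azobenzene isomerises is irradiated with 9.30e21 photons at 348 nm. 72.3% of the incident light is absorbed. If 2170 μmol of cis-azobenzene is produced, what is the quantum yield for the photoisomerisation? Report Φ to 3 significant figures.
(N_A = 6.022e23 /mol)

Φ = 0.194

Product: 2170 μmol = 0.00217 mol.
Moles of photons: 9.30e21 / 6.022e23 = 0.01544 mol.
Photons absorbed: 0.723 × 0.01544 = 0.01116 mol.
Φ = 0.00217 mol / 0.01116 mol photons = 0.194.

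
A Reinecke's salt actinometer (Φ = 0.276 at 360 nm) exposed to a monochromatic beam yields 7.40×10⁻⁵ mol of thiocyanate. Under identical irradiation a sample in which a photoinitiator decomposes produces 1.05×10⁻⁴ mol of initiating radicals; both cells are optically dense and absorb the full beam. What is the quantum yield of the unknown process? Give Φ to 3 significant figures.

Φ = 0.392

Photons absorbed by the actinometer: 7.40×10⁻⁵ / 0.276 = 2.681×10⁻⁴ mol.
Φ(unknown) = 1.05×10⁻⁴ / 2.681×10⁻⁴ = 0.392.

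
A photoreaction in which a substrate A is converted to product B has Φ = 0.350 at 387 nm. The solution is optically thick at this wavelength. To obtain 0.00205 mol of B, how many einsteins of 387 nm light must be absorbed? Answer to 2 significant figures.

Photons that must be absorbed: 0.00205 / 0.350 = 0.005857 mol.

0.0059 einstein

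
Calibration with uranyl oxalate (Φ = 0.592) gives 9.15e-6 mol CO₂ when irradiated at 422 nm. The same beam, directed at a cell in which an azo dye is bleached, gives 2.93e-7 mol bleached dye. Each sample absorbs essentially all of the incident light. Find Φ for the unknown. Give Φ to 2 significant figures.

Photons absorbed by the actinometer: 9.15e-6 / 0.592 = 1.546e-5 mol.
Φ(unknown) = 2.93e-7 / 1.546e-5 = 0.019.

Φ = 0.019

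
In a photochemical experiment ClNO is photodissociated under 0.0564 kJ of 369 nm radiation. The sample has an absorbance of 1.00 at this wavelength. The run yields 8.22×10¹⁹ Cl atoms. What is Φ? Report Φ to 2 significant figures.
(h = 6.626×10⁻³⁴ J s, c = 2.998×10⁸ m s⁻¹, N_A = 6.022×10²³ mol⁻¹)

Φ = 0.87

Product: 8.22×10¹⁹ / 6.022×10²³ = 1.365×10⁻⁴ mol.
Photon energy at 369 nm: hc/λ = (6.626×10⁻³⁴)(2.998×10⁸)/(369×10⁻⁹) = 5.383×10⁻¹⁹ J.
Incident energy: 0.0564 kJ = 56.4 J.
Photons incident: 56.4 / 5.383×10⁻¹⁹ = 1.048×10²⁰, i.e. 1.048×10²⁰/6.022×10²³ = 1.740×10⁻⁴ mol.
Fraction absorbed: 1 − 10^(−1.00) = 0.9000.
Photons absorbed: 0.9000 × 1.740×10⁻⁴ = 1.566×10⁻⁴ mol.
Φ = 1.365×10⁻⁴ mol / 1.566×10⁻⁴ mol photons = 0.87.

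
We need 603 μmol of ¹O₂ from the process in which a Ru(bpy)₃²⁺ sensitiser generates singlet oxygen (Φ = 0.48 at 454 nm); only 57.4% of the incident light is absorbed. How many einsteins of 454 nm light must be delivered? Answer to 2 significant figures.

0.0022 einstein

Product: 603 μmol = 6.03e-4 mol.
Photons that must be absorbed: 6.03e-4 / 0.48 = 0.001256 mol.
Incident photons needed: 0.001256 / 0.574 = 0.002188 mol.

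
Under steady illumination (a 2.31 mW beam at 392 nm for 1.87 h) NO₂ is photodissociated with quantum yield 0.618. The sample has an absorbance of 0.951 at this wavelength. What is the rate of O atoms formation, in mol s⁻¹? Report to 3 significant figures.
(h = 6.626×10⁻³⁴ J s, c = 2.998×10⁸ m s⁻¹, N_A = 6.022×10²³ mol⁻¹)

Photon energy at 392 nm: hc/λ = (6.626×10⁻³⁴)(2.998×10⁸)/(392×10⁻⁹) = 5.068×10⁻¹⁹ J.
Energy delivered: (2.31 mW)(6732 s) = 15.55 J.
Photons incident: 15.55 / 5.068×10⁻¹⁹ = 3.068×10¹⁹, i.e. 3.068×10¹⁹/6.022×10²³ = 5.095×10⁻⁵ mol.
Fraction absorbed: 1 − 10^(−0.951) = 0.8881.
Photons absorbed: 0.8881 × 5.095×10⁻⁵ = 4.525×10⁻⁵ mol.
Product formed: 0.618 × 4.525×10⁻⁵ = 2.796×10⁻⁵ mol.
Rate: 2.796×10⁻⁵ / 6732 s = 4.15×10⁻⁹ mol s⁻¹.

4.15×10⁻⁹ mol s⁻¹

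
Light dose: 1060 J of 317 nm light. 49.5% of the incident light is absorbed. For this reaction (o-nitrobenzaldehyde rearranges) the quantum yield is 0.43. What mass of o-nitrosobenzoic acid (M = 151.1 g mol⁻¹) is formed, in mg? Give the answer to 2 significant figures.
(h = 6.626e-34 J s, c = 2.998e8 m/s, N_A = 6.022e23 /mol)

Photon energy at 317 nm: hc/λ = (6.626e-34)(2.998e8)/(317e-9) = 6.266e-19 J.
Photons incident: 1060 / 6.266e-19 = 1.692e21, i.e. 1.692e21/6.022e23 = 0.002810 mol.
Photons absorbed: 0.495 × 0.002810 = 0.001391 mol.
Product: Φ × n_abs = 0.43 × 0.001391 = 5.981e-4 mol.
Mass: 5.981e-4 × 151.1 = 0.09037 g = 90 mg.

90 mg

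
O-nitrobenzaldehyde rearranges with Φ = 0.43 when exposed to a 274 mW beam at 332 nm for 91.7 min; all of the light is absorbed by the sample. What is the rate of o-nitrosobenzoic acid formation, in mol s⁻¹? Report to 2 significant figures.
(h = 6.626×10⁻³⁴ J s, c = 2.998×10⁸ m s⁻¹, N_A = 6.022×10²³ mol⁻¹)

3.3×10⁻⁷ mol s⁻¹

Photon energy at 332 nm: hc/λ = (6.626×10⁻³⁴)(2.998×10⁸)/(332×10⁻⁹) = 5.983×10⁻¹⁹ J.
Energy delivered: (274 mW)(5502 s) = 1508 J.
Photons incident: 1508 / 5.983×10⁻¹⁹ = 2.520×10²¹, i.e. 2.520×10²¹/6.022×10²³ = 0.004185 mol.
Product formed: 0.43 × 0.004185 = 0.001800 mol.
Rate: 0.001800 / 5502 s = 3.3×10⁻⁷ mol s⁻¹.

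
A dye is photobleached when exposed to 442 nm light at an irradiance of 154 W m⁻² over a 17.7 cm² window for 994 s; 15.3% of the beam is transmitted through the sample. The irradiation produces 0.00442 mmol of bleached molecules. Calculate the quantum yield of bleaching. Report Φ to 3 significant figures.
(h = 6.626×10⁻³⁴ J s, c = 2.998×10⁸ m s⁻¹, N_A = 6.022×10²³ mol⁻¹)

Product: 0.00442 mmol = 4.42×10⁻⁶ mol.
Photon energy at 442 nm: hc/λ = (6.626×10⁻³⁴)(2.998×10⁸)/(442×10⁻⁹) = 4.494×10⁻¹⁹ J.
Energy delivered: (154 W m⁻²)(17.7×10⁻⁴ m²)(994 s) = 270.9 J.
Photons incident: 270.9 / 4.494×10⁻¹⁹ = 6.028×10²⁰, i.e. 6.028×10²⁰/6.022×10²³ = 0.001001 mol.
Fraction absorbed: 1 − 15.3/100 = 0.8470.
Photons absorbed: 0.8470 × 0.001001 = 8.478×10⁻⁴ mol.
Φ = 4.42×10⁻⁶ mol / 8.478×10⁻⁴ mol photons = 0.00521.

Φ = 0.00521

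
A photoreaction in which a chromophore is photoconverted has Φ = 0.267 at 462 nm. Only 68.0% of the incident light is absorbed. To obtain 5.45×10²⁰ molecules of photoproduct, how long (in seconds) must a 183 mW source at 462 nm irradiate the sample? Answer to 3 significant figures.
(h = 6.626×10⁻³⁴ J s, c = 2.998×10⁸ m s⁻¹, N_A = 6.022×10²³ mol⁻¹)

Product: 5.45×10²⁰ / 6.022×10²³ = 9.050×10⁻⁴ mol.
Photons that must be absorbed: 9.050×10⁻⁴ / 0.267 = 0.003390 mol.
Incident photons needed: 0.003390 / 0.680 = 0.004985 mol.
Photon energy: hc/λ = 4.300×10⁻¹⁹ J; per mole, 2.589×10⁵ J mol⁻¹.
Energy required: 0.004985 × 2.589×10⁵ = 1291 J.
Time: 1291 J / 0.183 W = 7050 s.

t ≈ 7050 s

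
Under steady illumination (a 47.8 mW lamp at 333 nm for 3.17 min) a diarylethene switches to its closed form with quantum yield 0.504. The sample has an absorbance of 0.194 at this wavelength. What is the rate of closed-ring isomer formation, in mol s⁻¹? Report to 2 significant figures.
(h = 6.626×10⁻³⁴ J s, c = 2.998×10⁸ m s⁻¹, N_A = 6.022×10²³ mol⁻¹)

2.4×10⁻⁸ mol s⁻¹

Photon energy at 333 nm: hc/λ = (6.626×10⁻³⁴)(2.998×10⁸)/(333×10⁻⁹) = 5.965×10⁻¹⁹ J.
Energy delivered: (47.8 mW)(190.2 s) = 9.092 J.
Photons incident: 9.092 / 5.965×10⁻¹⁹ = 1.524×10¹⁹, i.e. 1.524×10¹⁹/6.022×10²³ = 2.531×10⁻⁵ mol.
Fraction absorbed: 1 − 10^(−0.194) = 0.3603.
Photons absorbed: 0.3603 × 2.531×10⁻⁵ = 9.119×10⁻⁶ mol.
Product formed: 0.504 × 9.119×10⁻⁶ = 4.596×10⁻⁶ mol.
Rate: 4.596×10⁻⁶ / 190.2 s = 2.4×10⁻⁸ mol s⁻¹.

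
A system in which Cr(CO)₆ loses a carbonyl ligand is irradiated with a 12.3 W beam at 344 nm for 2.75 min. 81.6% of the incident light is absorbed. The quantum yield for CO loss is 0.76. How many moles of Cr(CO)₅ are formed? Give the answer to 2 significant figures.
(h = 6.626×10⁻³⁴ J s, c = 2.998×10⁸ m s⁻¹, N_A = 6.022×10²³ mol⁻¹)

0.0036 mol

Photon energy at 344 nm: hc/λ = (6.626×10⁻³⁴)(2.998×10⁸)/(344×10⁻⁹) = 5.775×10⁻¹⁹ J.
Energy delivered: (12.3 W)(165 s) = 2030 J.
Photons incident: 2030 / 5.775×10⁻¹⁹ = 3.515×10²¹, i.e. 3.515×10²¹/6.022×10²³ = 0.005837 mol.
Photons absorbed: 0.816 × 0.005837 = 0.004763 mol.
Product: Φ × n_abs = 0.76 × 0.004763 = 0.003620 mol.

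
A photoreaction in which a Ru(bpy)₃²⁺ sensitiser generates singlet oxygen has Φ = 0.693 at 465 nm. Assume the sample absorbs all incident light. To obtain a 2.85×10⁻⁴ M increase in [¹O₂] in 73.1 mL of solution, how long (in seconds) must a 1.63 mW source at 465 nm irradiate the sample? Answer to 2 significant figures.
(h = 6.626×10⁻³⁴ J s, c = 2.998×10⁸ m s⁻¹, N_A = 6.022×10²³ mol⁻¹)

Product: (2.85×10⁻⁴ M)(0.0731 L) = 2.083×10⁻⁵ mol.
Photons that must be absorbed: 2.083×10⁻⁵ / 0.693 = 3.006×10⁻⁵ mol.
Photon energy: hc/λ = 4.272×10⁻¹⁹ J; per mole, 2.573×10⁵ J mol⁻¹.
Energy required: 3.006×10⁻⁵ × 2.573×10⁵ = 7.734 J.
Time: 7.734 J / 0.00163 W = 4700 s.

t ≈ 4700 s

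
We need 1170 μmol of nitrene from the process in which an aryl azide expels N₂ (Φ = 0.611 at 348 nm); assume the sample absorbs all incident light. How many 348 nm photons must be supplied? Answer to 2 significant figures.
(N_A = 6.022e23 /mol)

1.2e21 photons

Product: 1170 μmol = 0.00117 mol.
Photons that must be absorbed: 0.00117 / 0.611 = 0.001915 mol.
Photon count: 0.001915 × 6.022e23 = 1.2e21.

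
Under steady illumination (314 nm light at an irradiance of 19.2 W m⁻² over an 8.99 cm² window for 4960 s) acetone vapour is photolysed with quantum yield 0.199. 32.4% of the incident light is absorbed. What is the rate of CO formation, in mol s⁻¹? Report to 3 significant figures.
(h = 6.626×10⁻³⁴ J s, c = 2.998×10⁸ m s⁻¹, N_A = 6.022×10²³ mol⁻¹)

Photon energy at 314 nm: hc/λ = (6.626×10⁻³⁴)(2.998×10⁸)/(314×10⁻⁹) = 6.326×10⁻¹⁹ J.
Energy delivered: (19.2 W m⁻²)(8.99×10⁻⁴ m²)(4960 s) = 85.61 J.
Photons incident: 85.61 / 6.326×10⁻¹⁹ = 1.353×10²⁰, i.e. 1.353×10²⁰/6.022×10²³ = 2.247×10⁻⁴ mol.
Photons absorbed: 0.324 × 2.247×10⁻⁴ = 7.280×10⁻⁵ mol.
Product formed: 0.199 × 7.280×10⁻⁵ = 1.449×10⁻⁵ mol.
Rate: 1.449×10⁻⁵ / 4960 s = 2.92×10⁻⁹ mol s⁻¹.

2.92×10⁻⁹ mol s⁻¹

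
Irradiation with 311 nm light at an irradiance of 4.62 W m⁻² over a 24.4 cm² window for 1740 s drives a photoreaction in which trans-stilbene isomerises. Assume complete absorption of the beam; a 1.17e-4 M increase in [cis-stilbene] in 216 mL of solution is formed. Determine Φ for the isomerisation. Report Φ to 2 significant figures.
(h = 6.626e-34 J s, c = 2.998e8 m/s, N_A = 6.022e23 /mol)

Product: (1.17e-4 M)(0.216 L) = 2.527e-5 mol.
Photon energy at 311 nm: hc/λ = (6.626e-34)(2.998e8)/(311e-9) = 6.387e-19 J.
Energy delivered: (4.62 W m⁻²)(24.4e-4 m²)(1740 s) = 19.61 J.
Photons incident: 19.61 / 6.387e-19 = 3.070e19, i.e. 3.070e19/6.022e23 = 5.098e-5 mol.
Φ = 2.527e-5 mol / 5.098e-5 mol photons = 0.50.

Φ = 0.50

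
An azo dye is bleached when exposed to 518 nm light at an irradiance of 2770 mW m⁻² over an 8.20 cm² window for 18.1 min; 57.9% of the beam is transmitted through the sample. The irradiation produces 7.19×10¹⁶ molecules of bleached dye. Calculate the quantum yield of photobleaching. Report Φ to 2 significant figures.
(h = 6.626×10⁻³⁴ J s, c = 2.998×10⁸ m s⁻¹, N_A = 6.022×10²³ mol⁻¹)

Product: 7.19×10¹⁶ / 6.022×10²³ = 1.194×10⁻⁷ mol.
Photon energy at 518 nm: hc/λ = (6.626×10⁻³⁴)(2.998×10⁸)/(518×10⁻⁹) = 3.835×10⁻¹⁹ J.
Energy delivered: (2770 mW m⁻²)(8.20×10⁻⁴ m²)(1086 s) = 2.467 J.
Photons incident: 2.467 / 3.835×10⁻¹⁹ = 6.433×10¹⁸, i.e. 6.433×10¹⁸/6.022×10²³ = 1.068×10⁻⁵ mol.
Fraction absorbed: 1 − 57.9/100 = 0.4210.
Photons absorbed: 0.4210 × 1.068×10⁻⁵ = 4.496×10⁻⁶ mol.
Φ = 1.194×10⁻⁷ mol / 4.496×10⁻⁶ mol photons = 0.027.

Φ = 0.027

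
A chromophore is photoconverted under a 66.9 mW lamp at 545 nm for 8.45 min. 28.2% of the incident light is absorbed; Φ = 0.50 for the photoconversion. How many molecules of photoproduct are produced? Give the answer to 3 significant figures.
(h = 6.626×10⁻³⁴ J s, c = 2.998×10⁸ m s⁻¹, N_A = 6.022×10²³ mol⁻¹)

Photon energy at 545 nm: hc/λ = (6.626×10⁻³⁴)(2.998×10⁸)/(545×10⁻⁹) = 3.645×10⁻¹⁹ J.
Energy delivered: (66.9 mW)(507 s) = 33.92 J.
Photons incident: 33.92 / 3.645×10⁻¹⁹ = 9.306×10¹⁹, i.e. 9.306×10¹⁹/6.022×10²³ = 1.545×10⁻⁴ mol.
Photons absorbed: 0.282 × 1.545×10⁻⁴ = 4.357×10⁻⁵ mol.
Product: Φ × n_abs = 0.50 × 4.357×10⁻⁵ = 2.179×10⁻⁵ mol.
As a count: 2.179×10⁻⁵ × 6.022×10²³ = 1.31×10¹⁹.

1.31×10¹⁹ molecules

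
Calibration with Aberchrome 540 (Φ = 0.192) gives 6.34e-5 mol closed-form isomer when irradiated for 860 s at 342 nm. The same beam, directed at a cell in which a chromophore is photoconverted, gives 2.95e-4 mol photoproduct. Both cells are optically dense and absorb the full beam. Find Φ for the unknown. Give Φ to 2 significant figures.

Φ = 0.89

Photons absorbed by the actinometer: 6.34e-5 / 0.192 = 3.302e-4 mol.
Φ(unknown) = 2.95e-4 / 3.302e-4 = 0.89.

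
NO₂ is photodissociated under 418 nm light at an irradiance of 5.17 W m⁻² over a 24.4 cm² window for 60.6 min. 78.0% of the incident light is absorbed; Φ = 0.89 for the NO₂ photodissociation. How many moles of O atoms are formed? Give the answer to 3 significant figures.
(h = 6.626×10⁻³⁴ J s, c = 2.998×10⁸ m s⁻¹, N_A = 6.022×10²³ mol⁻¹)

Photon energy at 418 nm: hc/λ = (6.626×10⁻³⁴)(2.998×10⁸)/(418×10⁻⁹) = 4.752×10⁻¹⁹ J.
Energy delivered: (5.17 W m⁻²)(24.4×10⁻⁴ m²)(3636 s) = 45.87 J.
Photons incident: 45.87 / 4.752×10⁻¹⁹ = 9.653×10¹⁹, i.e. 9.653×10¹⁹/6.022×10²³ = 1.603×10⁻⁴ mol.
Photons absorbed: 0.780 × 1.603×10⁻⁴ = 1.250×10⁻⁴ mol.
Product: Φ × n_abs = 0.89 × 1.250×10⁻⁴ = 1.113×10⁻⁴ mol.

1.11×10⁻⁴ mol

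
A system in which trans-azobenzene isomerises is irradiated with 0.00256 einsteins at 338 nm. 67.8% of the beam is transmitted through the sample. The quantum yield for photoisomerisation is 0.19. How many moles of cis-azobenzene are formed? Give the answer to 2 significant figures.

1.6×10⁻⁴ mol

Fraction absorbed: 1 − 67.8/100 = 0.3220.
Photons absorbed: 0.3220 × 0.00256 = 8.243×10⁻⁴ mol.
Product: Φ × n_abs = 0.19 × 8.243×10⁻⁴ = 1.566×10⁻⁴ mol.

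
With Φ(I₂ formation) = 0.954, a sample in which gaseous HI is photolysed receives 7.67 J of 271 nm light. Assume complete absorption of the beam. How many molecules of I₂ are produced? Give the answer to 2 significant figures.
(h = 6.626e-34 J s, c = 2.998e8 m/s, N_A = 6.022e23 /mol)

1.0e19 molecules

Photon energy at 271 nm: hc/λ = (6.626e-34)(2.998e8)/(271e-9) = 7.330e-19 J.
Photons incident: 7.67 / 7.330e-19 = 1.046e19, i.e. 1.046e19/6.022e23 = 1.737e-5 mol.
Product: Φ × n_abs = 0.954 × 1.737e-5 = 1.657e-5 mol.
As a count: 1.657e-5 × 6.022e23 = 1.0e19.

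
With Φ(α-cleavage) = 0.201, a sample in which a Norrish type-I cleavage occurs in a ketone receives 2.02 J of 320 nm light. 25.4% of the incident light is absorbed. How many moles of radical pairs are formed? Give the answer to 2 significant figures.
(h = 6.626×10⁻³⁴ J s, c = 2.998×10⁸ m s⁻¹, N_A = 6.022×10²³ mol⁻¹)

2.8×10⁻⁷ mol

Photon energy at 320 nm: hc/λ = (6.626×10⁻³⁴)(2.998×10⁸)/(320×10⁻⁹) = 6.208×10⁻¹⁹ J.
Photons incident: 2.02 / 6.208×10⁻¹⁹ = 3.254×10¹⁸, i.e. 3.254×10¹⁸/6.022×10²³ = 5.404×10⁻⁶ mol.
Photons absorbed: 0.254 × 5.404×10⁻⁶ = 1.373×10⁻⁶ mol.
Product: Φ × n_abs = 0.201 × 1.373×10⁻⁶ = 2.760×10⁻⁷ mol.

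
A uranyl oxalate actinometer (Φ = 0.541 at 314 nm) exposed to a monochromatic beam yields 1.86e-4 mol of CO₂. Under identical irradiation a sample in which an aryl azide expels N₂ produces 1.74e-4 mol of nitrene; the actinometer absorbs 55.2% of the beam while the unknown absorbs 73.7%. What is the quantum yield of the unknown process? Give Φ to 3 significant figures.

Photons absorbed by the actinometer: 1.86e-4 / 0.541 = 3.438e-4 mol.
Incident flux: 3.438e-4 / 0.552 = 6.228e-4 einstein.
Absorbed by unknown: 0.737 × 6.228e-4 = 4.590e-4 mol.
Φ(unknown) = 1.74e-4 / 4.590e-4 = 0.379.

Φ = 0.379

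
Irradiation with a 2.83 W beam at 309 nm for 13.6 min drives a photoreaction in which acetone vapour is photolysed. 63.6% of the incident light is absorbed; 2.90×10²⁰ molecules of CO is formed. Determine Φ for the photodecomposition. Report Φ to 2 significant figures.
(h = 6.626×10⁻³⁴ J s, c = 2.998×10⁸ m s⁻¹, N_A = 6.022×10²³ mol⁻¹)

Product: 2.90×10²⁰ / 6.022×10²³ = 4.816×10⁻⁴ mol.
Photon energy at 309 nm: hc/λ = (6.626×10⁻³⁴)(2.998×10⁸)/(309×10⁻⁹) = 6.429×10⁻¹⁹ J.
Energy delivered: (2.83 W)(816 s) = 2309 J.
Photons incident: 2309 / 6.429×10⁻¹⁹ = 3.592×10²¹, i.e. 3.592×10²¹/6.022×10²³ = 0.005965 mol.
Photons absorbed: 0.636 × 0.005965 = 0.003794 mol.
Φ = 4.816×10⁻⁴ mol / 0.003794 mol photons = 0.13.

Φ = 0.13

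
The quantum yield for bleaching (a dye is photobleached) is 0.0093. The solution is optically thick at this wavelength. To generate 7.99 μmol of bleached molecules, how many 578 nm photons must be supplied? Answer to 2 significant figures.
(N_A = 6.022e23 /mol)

Product: 7.99 μmol = 7.99e-6 mol.
Photons that must be absorbed: 7.99e-6 / 0.0093 = 8.591e-4 mol.
Photon count: 8.591e-4 × 6.022e23 = 5.2e20.

5.2e20 photons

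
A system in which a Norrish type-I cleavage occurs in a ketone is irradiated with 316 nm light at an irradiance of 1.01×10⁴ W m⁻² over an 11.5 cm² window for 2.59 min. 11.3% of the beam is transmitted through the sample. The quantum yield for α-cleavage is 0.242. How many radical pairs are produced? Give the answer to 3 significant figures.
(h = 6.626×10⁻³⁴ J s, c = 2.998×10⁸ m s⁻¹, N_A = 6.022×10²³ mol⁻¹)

6.16×10²⁰ radical pairs

Photon energy at 316 nm: hc/λ = (6.626×10⁻³⁴)(2.998×10⁸)/(316×10⁻⁹) = 6.286×10⁻¹⁹ J.
Energy delivered: (1.01×10⁴ W m⁻²)(11.5×10⁻⁴ m²)(155.4 s) = 1805 J.
Photons incident: 1805 / 6.286×10⁻¹⁹ = 2.871×10²¹, i.e. 2.871×10²¹/6.022×10²³ = 0.004768 mol.
Fraction absorbed: 1 − 11.3/100 = 0.8870.
Photons absorbed: 0.8870 × 0.004768 = 0.004229 mol.
Product: Φ × n_abs = 0.242 × 0.004229 = 0.001023 mol.
As a count: 0.001023 × 6.022×10²³ = 6.16×10²⁰.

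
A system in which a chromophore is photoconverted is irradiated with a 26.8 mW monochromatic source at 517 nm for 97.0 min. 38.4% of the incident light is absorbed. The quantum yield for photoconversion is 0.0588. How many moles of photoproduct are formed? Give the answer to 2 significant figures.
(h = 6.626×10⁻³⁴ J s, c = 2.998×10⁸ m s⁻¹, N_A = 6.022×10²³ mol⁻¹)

Photon energy at 517 nm: hc/λ = (6.626×10⁻³⁴)(2.998×10⁸)/(517×10⁻⁹) = 3.842×10⁻¹⁹ J.
Energy delivered: (26.8 mW)(5820 s) = 156.0 J.
Photons incident: 156.0 / 3.842×10⁻¹⁹ = 4.060×10²⁰, i.e. 4.060×10²⁰/6.022×10²³ = 6.742×10⁻⁴ mol.
Photons absorbed: 0.384 × 6.742×10⁻⁴ = 2.589×10⁻⁴ mol.
Product: Φ × n_abs = 0.0588 × 2.589×10⁻⁴ = 1.522×10⁻⁵ mol.

1.5×10⁻⁵ mol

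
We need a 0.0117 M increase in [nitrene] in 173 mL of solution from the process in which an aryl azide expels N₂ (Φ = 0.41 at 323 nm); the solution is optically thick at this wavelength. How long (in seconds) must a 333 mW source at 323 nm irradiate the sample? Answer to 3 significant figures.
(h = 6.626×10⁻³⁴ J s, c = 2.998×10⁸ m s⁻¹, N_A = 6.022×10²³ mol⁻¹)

t ≈ 5490 s

Product: (0.0117 M)(0.173 L) = 0.002024 mol.
Photons that must be absorbed: 0.002024 / 0.41 = 0.004937 mol.
Photon energy: hc/λ = 6.150×10⁻¹⁹ J; per mole, 3.704×10⁵ J mol⁻¹.
Energy required: 0.004937 × 3.704×10⁵ = 1829 J.
Time: 1829 J / 0.333 W = 5490 s.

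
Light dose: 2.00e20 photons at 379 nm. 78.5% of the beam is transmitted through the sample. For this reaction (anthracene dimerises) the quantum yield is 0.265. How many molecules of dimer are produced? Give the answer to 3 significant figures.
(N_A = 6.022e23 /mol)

1.14e19 molecules

Moles of photons: 2.00e20 / 6.022e23 = 3.321e-4 mol.
Fraction absorbed: 1 − 78.5/100 = 0.2150.
Photons absorbed: 0.2150 × 3.321e-4 = 7.140e-5 mol.
Product: Φ × n_abs = 0.265 × 7.140e-5 = 1.892e-5 mol.
As a count: 1.892e-5 × 6.022e23 = 1.14e19.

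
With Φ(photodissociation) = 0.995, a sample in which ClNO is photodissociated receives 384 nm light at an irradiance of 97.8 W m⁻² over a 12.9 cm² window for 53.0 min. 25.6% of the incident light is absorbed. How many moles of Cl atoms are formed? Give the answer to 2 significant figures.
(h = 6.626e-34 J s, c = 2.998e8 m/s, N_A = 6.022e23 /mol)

Photon energy at 384 nm: hc/λ = (6.626e-34)(2.998e8)/(384e-9) = 5.173e-19 J.
Energy delivered: (97.8 W m⁻²)(12.9e-4 m²)(3180 s) = 401.2 J.
Photons incident: 401.2 / 5.173e-19 = 7.756e20, i.e. 7.756e20/6.022e23 = 0.001288 mol.
Photons absorbed: 0.256 × 0.001288 = 3.297e-4 mol.
Product: Φ × n_abs = 0.995 × 3.297e-4 = 3.281e-4 mol.

3.3e-4 mol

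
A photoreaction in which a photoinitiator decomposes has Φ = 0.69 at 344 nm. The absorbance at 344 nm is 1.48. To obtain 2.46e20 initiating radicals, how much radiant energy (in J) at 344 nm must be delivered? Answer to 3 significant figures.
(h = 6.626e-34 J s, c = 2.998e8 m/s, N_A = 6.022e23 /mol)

213 J

Product: 2.46e20 / 6.022e23 = 4.085e-4 mol.
Photons that must be absorbed: 4.085e-4 / 0.69 = 5.920e-4 mol.
Fraction absorbed: 1 − 10^(−1.48) = 0.9669.
Incident photons needed: 5.920e-4 / 0.9669 = 6.123e-4 mol.
Photon energy: hc/λ = 5.775e-19 J; per mole, 3.478e5 J mol⁻¹.
Energy required: 6.123e-4 × 3.478e5 = 213 J.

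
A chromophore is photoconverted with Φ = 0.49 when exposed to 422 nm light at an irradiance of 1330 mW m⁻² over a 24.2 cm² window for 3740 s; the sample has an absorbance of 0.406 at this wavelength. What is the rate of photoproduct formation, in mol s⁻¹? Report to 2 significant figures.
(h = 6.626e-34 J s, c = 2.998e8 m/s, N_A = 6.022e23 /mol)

Photon energy at 422 nm: hc/λ = (6.626e-34)(2.998e8)/(422e-9) = 4.707e-19 J.
Energy delivered: (1330 mW m⁻²)(24.2e-4 m²)(3740 s) = 12.04 J.
Photons incident: 12.04 / 4.707e-19 = 2.558e19, i.e. 2.558e19/6.022e23 = 4.248e-5 mol.
Fraction absorbed: 1 − 10^(−0.406) = 0.6074.
Photons absorbed: 0.6074 × 4.248e-5 = 2.580e-5 mol.
Product formed: 0.49 × 2.580e-5 = 1.264e-5 mol.
Rate: 1.264e-5 / 3740 s = 3.4e-9 mol s⁻¹.

3.4e-9 mol s⁻¹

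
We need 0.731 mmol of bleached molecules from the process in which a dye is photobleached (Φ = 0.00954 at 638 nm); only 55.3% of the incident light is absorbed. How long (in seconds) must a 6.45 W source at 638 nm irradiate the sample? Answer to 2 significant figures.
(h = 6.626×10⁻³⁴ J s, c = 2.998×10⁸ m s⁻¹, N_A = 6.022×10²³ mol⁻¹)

t ≈ 4000 s

Product: 0.731 mmol = 7.31×10⁻⁴ mol.
Photons that must be absorbed: 7.31×10⁻⁴ / 0.00954 = 0.07662 mol.
Incident photons needed: 0.07662 / 0.553 = 0.1386 mol.
Photon energy: hc/λ = 3.114×10⁻¹⁹ J; per mole, 1.875×10⁵ J mol⁻¹.
Energy required: 0.1386 × 1.875×10⁵ = 2.599×10⁴ J.
Time: 2.599×10⁴ J / 6.45 W = 4000 s.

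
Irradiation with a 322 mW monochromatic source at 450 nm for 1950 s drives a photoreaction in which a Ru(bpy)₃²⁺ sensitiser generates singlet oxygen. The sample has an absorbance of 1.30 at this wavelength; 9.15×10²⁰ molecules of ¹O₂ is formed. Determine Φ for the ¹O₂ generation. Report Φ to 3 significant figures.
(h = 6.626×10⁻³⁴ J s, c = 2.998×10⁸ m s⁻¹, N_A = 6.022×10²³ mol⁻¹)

Φ = 0.677

Product: 9.15×10²⁰ / 6.022×10²³ = 0.001519 mol.
Photon energy at 450 nm: hc/λ = (6.626×10⁻³⁴)(2.998×10⁸)/(450×10⁻⁹) = 4.414×10⁻¹⁹ J.
Energy delivered: (322 mW)(1950 s) = 627.9 J.
Photons incident: 627.9 / 4.414×10⁻¹⁹ = 1.423×10²¹, i.e. 1.423×10²¹/6.022×10²³ = 0.002363 mol.
Fraction absorbed: 1 − 10^(−1.30) = 0.9499.
Photons absorbed: 0.9499 × 0.002363 = 0.002245 mol.
Φ = 0.001519 mol / 0.002245 mol photons = 0.677.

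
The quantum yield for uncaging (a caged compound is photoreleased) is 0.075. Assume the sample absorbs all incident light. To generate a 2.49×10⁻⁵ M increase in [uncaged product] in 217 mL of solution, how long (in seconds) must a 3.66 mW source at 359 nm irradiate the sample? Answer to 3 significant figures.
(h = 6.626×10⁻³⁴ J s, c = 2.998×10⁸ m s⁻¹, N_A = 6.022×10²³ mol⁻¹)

t ≈ 6560 s

Product: (2.49×10⁻⁵ M)(0.217 L) = 5.403×10⁻⁶ mol.
Photons that must be absorbed: 5.403×10⁻⁶ / 0.075 = 7.204×10⁻⁵ mol.
Photon energy: hc/λ = 5.533×10⁻¹⁹ J; per mole, 3.332×10⁵ J mol⁻¹.
Energy required: 7.204×10⁻⁵ × 3.332×10⁵ = 24.00 J.
Time: 24.00 J / 0.00366 W = 6560 s.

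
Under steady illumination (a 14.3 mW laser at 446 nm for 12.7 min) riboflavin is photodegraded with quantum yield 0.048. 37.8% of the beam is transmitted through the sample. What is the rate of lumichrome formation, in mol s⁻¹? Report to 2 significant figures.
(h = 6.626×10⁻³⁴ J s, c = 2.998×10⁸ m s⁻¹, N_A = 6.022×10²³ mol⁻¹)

Photon energy at 446 nm: hc/λ = (6.626×10⁻³⁴)(2.998×10⁸)/(446×10⁻⁹) = 4.454×10⁻¹⁹ J.
Energy delivered: (14.3 mW)(762 s) = 10.90 J.
Photons incident: 10.90 / 4.454×10⁻¹⁹ = 2.447×10¹⁹, i.e. 2.447×10¹⁹/6.022×10²³ = 4.063×10⁻⁵ mol.
Fraction absorbed: 1 − 37.8/100 = 0.6220.
Photons absorbed: 0.6220 × 4.063×10⁻⁵ = 2.527×10⁻⁵ mol.
Product formed: 0.048 × 2.527×10⁻⁵ = 1.213×10⁻⁶ mol.
Rate: 1.213×10⁻⁶ / 762 s = 1.6×10⁻⁹ mol s⁻¹.

1.6×10⁻⁹ mol s⁻¹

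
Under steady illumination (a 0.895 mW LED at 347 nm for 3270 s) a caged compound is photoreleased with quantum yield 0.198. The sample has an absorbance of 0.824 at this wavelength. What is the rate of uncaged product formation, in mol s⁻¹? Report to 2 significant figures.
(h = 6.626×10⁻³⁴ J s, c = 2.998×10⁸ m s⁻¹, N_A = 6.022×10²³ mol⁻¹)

Photon energy at 347 nm: hc/λ = (6.626×10⁻³⁴)(2.998×10⁸)/(347×10⁻⁹) = 5.725×10⁻¹⁹ J.
Energy delivered: (0.895 mW)(3270 s) = 2.927 J.
Photons incident: 2.927 / 5.725×10⁻¹⁹ = 5.113×10¹⁸, i.e. 5.113×10¹⁸/6.022×10²³ = 8.491×10⁻⁶ mol.
Fraction absorbed: 1 − 10^(−0.824) = 0.8500.
Photons absorbed: 0.8500 × 8.491×10⁻⁶ = 7.217×10⁻⁶ mol.
Product formed: 0.198 × 7.217×10⁻⁶ = 1.429×10⁻⁶ mol.
Rate: 1.429×10⁻⁶ / 3270 s = 4.4×10⁻¹⁰ mol s⁻¹.

4.4×10⁻¹⁰ mol s⁻¹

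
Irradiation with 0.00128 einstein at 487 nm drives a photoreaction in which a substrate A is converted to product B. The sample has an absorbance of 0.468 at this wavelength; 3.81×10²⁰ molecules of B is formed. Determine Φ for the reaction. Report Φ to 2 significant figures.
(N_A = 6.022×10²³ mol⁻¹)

Product: 3.81×10²⁰ / 6.022×10²³ = 6.327×10⁻⁴ mol.
Fraction absorbed: 1 − 10^(−0.468) = 0.6596.
Photons absorbed: 0.6596 × 0.00128 = 8.443×10⁻⁴ mol.
Φ = 6.327×10⁻⁴ mol / 8.443×10⁻⁴ mol photons = 0.75.

Φ = 0.75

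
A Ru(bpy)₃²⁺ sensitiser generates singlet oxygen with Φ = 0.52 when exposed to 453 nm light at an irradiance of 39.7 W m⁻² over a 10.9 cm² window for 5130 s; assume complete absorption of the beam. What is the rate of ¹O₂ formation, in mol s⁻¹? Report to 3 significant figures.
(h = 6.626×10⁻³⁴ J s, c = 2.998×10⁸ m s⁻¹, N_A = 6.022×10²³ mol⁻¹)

Photon energy at 453 nm: hc/λ = (6.626×10⁻³⁴)(2.998×10⁸)/(453×10⁻⁹) = 4.385×10⁻¹⁹ J.
Energy delivered: (39.7 W m⁻²)(10.9×10⁻⁴ m²)(5130 s) = 222.0 J.
Photons incident: 222.0 / 4.385×10⁻¹⁹ = 5.063×10²⁰, i.e. 5.063×10²⁰/6.022×10²³ = 8.408×10⁻⁴ mol.
Product formed: 0.52 × 8.408×10⁻⁴ = 4.372×10⁻⁴ mol.
Rate: 4.372×10⁻⁴ / 5130 s = 8.52×10⁻⁸ mol s⁻¹.

8.52×10⁻⁸ mol s⁻¹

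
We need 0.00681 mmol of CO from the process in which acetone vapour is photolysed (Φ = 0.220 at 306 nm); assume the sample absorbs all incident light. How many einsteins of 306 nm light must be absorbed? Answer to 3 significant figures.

3.10e-5 einstein

Product: 0.00681 mmol = 6.81e-6 mol.
Photons that must be absorbed: 6.81e-6 / 0.220 = 3.095e-5 mol.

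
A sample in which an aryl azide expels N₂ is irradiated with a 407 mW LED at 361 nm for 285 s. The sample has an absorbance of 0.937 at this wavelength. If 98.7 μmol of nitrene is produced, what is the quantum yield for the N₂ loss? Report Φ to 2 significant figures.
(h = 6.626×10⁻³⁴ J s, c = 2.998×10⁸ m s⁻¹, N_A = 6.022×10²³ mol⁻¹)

Φ = 0.32

Product: 98.7 μmol = 9.87×10⁻⁵ mol.
Photon energy at 361 nm: hc/λ = (6.626×10⁻³⁴)(2.998×10⁸)/(361×10⁻⁹) = 5.503×10⁻¹⁹ J.
Energy delivered: (407 mW)(285 s) = 116.0 J.
Photons incident: 116.0 / 5.503×10⁻¹⁹ = 2.108×10²⁰, i.e. 2.108×10²⁰/6.022×10²³ = 3.500×10⁻⁴ mol.
Fraction absorbed: 1 − 10^(−0.937) = 0.8844.
Photons absorbed: 0.8844 × 3.500×10⁻⁴ = 3.095×10⁻⁴ mol.
Φ = 9.87×10⁻⁵ mol / 3.095×10⁻⁴ mol photons = 0.32.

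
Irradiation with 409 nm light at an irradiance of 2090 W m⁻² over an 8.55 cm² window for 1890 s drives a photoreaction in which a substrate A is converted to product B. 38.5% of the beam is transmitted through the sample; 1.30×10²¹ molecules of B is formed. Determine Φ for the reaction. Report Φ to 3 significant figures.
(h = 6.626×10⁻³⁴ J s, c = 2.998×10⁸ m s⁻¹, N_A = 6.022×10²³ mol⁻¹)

Product: 1.30×10²¹ / 6.022×10²³ = 0.002159 mol.
Photon energy at 409 nm: hc/λ = (6.626×10⁻³⁴)(2.998×10⁸)/(409×10⁻⁹) = 4.857×10⁻¹⁹ J.
Energy delivered: (2090 W m⁻²)(8.55×10⁻⁴ m²)(1890 s) = 3377 J.
Photons incident: 3377 / 4.857×10⁻¹⁹ = 6.953×10²¹, i.e. 6.953×10²¹/6.022×10²³ = 0.01155 mol.
Fraction absorbed: 1 − 38.5/100 = 0.6150.
Photons absorbed: 0.6150 × 0.01155 = 0.007103 mol.
Φ = 0.002159 mol / 0.007103 mol photons = 0.304.

Φ = 0.304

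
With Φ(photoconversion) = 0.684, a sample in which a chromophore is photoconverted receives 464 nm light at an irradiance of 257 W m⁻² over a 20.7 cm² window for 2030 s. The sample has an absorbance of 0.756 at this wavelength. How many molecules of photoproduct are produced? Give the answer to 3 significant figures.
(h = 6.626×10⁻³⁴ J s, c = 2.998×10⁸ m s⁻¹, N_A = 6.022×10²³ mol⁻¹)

1.42×10²¹ molecules

Photon energy at 464 nm: hc/λ = (6.626×10⁻³⁴)(2.998×10⁸)/(464×10⁻⁹) = 4.281×10⁻¹⁹ J.
Energy delivered: (257 W m⁻²)(20.7×10⁻⁴ m²)(2030 s) = 1080 J.
Photons incident: 1080 / 4.281×10⁻¹⁹ = 2.523×10²¹, i.e. 2.523×10²¹/6.022×10²³ = 0.004190 mol.
Fraction absorbed: 1 − 10^(−0.756) = 0.8246.
Photons absorbed: 0.8246 × 0.004190 = 0.003455 mol.
Product: Φ × n_abs = 0.684 × 0.003455 = 0.002363 mol.
As a count: 0.002363 × 6.022×10²³ = 1.42×10²¹.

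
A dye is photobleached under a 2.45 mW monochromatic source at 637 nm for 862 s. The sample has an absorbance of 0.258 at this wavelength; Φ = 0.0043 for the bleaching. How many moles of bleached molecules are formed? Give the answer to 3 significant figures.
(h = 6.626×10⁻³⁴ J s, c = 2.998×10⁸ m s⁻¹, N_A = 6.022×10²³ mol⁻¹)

2.17×10⁻⁸ mol

Photon energy at 637 nm: hc/λ = (6.626×10⁻³⁴)(2.998×10⁸)/(637×10⁻⁹) = 3.118×10⁻¹⁹ J.
Energy delivered: (2.45 mW)(862 s) = 2.112 J.
Photons incident: 2.112 / 3.118×10⁻¹⁹ = 6.774×10¹⁸, i.e. 6.774×10¹⁸/6.022×10²³ = 1.125×10⁻⁵ mol.
Fraction absorbed: 1 − 10^(−0.258) = 0.4479.
Photons absorbed: 0.4479 × 1.125×10⁻⁵ = 5.039×10⁻⁶ mol.
Product: Φ × n_abs = 0.0043 × 5.039×10⁻⁶ = 2.167×10⁻⁸ mol.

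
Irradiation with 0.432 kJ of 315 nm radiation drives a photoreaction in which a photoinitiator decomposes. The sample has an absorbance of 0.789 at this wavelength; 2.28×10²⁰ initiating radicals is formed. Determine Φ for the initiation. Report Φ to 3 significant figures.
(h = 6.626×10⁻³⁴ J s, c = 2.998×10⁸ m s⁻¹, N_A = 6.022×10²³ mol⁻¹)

Product: 2.28×10²⁰ / 6.022×10²³ = 3.786×10⁻⁴ mol.
Photon energy at 315 nm: hc/λ = (6.626×10⁻³⁴)(2.998×10⁸)/(315×10⁻⁹) = 6.306×10⁻¹⁹ J.
Incident energy: 0.432 kJ = 432 J.
Photons incident: 432 / 6.306×10⁻¹⁹ = 6.851×10²⁰, i.e. 6.851×10²⁰/6.022×10²³ = 0.001138 mol.
Fraction absorbed: 1 − 10^(−0.789) = 0.8374.
Photons absorbed: 0.8374 × 0.001138 = 9.530×10⁻⁴ mol.
Φ = 3.786×10⁻⁴ mol / 9.530×10⁻⁴ mol photons = 0.397.

Φ = 0.397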